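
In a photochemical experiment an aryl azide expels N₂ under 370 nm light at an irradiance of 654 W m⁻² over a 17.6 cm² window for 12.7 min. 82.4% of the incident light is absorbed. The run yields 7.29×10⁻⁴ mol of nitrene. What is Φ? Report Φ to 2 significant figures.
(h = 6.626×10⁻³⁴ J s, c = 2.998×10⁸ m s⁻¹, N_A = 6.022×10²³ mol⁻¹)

Φ = 0.33

Photon energy at 370 nm: hc/λ = (6.626×10⁻³⁴)(2.998×10⁸)/(370×10⁻⁹) = 5.369×10⁻¹⁹ J.
Energy delivered: (654 W m⁻²)(17.6×10⁻⁴ m²)(762 s) = 877.1 J.
Photons incident: 877.1 / 5.369×10⁻¹⁹ = 1.634×10²¹, i.e. 1.634×10²¹/6.022×10²³ = 0.002713 mol.
Photons absorbed: 0.824 × 0.002713 = 0.002236 mol.
Φ = 7.29×10⁻⁴ mol / 0.002236 mol photons = 0.33.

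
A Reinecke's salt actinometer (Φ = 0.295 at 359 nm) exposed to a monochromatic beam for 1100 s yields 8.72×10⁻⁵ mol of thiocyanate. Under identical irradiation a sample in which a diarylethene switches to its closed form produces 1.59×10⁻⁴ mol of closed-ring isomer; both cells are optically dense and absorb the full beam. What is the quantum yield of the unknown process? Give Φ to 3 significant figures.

Photons absorbed by the actinometer: 8.72×10⁻⁵ / 0.295 = 2.956×10⁻⁴ mol.
Φ(unknown) = 1.59×10⁻⁴ / 2.956×10⁻⁴ = 0.538.

Φ = 0.538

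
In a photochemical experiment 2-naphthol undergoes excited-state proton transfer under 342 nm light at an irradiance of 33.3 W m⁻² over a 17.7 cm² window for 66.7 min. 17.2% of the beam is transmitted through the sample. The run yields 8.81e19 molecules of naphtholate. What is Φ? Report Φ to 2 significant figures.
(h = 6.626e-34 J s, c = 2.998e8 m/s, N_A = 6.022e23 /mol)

Product: 8.81e19 / 6.022e23 = 1.463e-4 mol.
Photon energy at 342 nm: hc/λ = (6.626e-34)(2.998e8)/(342e-9) = 5.808e-19 J.
Energy delivered: (33.3 W m⁻²)(17.7e-4 m²)(4002 s) = 235.9 J.
Photons incident: 235.9 / 5.808e-19 = 4.062e20, i.e. 4.062e20/6.022e23 = 6.745e-4 mol.
Fraction absorbed: 1 − 17.2/100 = 0.8280.
Photons absorbed: 0.8280 × 6.745e-4 = 5.585e-4 mol.
Φ = 1.463e-4 mol / 5.585e-4 mol photons = 0.26.

Φ = 0.26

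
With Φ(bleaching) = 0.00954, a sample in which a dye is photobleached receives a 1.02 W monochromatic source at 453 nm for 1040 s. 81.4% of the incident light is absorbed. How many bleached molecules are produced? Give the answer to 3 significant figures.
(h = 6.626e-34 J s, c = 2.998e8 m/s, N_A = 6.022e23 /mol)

Photon energy at 453 nm: hc/λ = (6.626e-34)(2.998e8)/(453e-9) = 4.385e-19 J.
Energy delivered: (1.02 W)(1040 s) = 1061 J.
Photons incident: 1061 / 4.385e-19 = 2.420e21, i.e. 2.420e21/6.022e23 = 0.004019 mol.
Photons absorbed: 0.814 × 0.004019 = 0.003271 mol.
Product: Φ × n_abs = 0.00954 × 0.003271 = 3.121e-5 mol.
As a count: 3.121e-5 × 6.022e23 = 1.88e19.

1.88e19 bleached molecules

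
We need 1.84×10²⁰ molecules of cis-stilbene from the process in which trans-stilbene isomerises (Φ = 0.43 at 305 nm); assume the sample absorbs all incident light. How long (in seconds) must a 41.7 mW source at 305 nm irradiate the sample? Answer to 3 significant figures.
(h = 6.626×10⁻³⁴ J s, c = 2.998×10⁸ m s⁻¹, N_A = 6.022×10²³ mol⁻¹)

Product: 1.84×10²⁰ / 6.022×10²³ = 3.055×10⁻⁴ mol.
Photons that must be absorbed: 3.055×10⁻⁴ / 0.43 = 7.105×10⁻⁴ mol.
Photon energy: hc/λ = 6.513×10⁻¹⁹ J; per mole, 3.922×10⁵ J mol⁻¹.
Energy required: 7.105×10⁻⁴ × 3.922×10⁵ = 278.7 J.
Time: 278.7 J / 0.0417 W = 6680 s.

t ≈ 6680 s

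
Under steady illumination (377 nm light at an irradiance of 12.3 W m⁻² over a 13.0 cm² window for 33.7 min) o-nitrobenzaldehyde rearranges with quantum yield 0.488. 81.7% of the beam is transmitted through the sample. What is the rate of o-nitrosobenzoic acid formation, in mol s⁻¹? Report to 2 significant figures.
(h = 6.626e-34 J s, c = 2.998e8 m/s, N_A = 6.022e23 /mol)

4.5e-9 mol s⁻¹

Photon energy at 377 nm: hc/λ = (6.626e-34)(2.998e8)/(377e-9) = 5.269e-19 J.
Energy delivered: (12.3 W m⁻²)(13.0e-4 m²)(2022 s) = 32.33 J.
Photons incident: 32.33 / 5.269e-19 = 6.136e19, i.e. 6.136e19/6.022e23 = 1.019e-4 mol.
Fraction absorbed: 1 − 81.7/100 = 0.1830.
Photons absorbed: 0.1830 × 1.019e-4 = 1.865e-5 mol.
Product formed: 0.488 × 1.865e-5 = 9.101e-6 mol.
Rate: 9.101e-6 / 2022 s = 4.5e-9 mol s⁻¹.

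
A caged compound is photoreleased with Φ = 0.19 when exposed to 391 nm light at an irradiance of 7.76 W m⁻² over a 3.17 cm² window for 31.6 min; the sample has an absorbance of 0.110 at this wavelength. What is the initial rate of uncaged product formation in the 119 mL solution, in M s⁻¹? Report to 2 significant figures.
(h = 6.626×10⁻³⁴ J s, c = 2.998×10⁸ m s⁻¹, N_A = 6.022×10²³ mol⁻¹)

Photon energy at 391 nm: hc/λ = (6.626×10⁻³⁴)(2.998×10⁸)/(391×10⁻⁹) = 5.080×10⁻¹⁹ J.
Energy delivered: (7.76 W m⁻²)(3.17×10⁻⁴ m²)(1896 s) = 4.664 J.
Photons incident: 4.664 / 5.080×10⁻¹⁹ = 9.181×10¹⁸, i.e. 9.181×10¹⁸/6.022×10²³ = 1.525×10⁻⁵ mol.
Fraction absorbed: 1 − 10^(−0.110) = 0.2238.
Photons absorbed: 0.2238 × 1.525×10⁻⁵ = 3.413×10⁻⁶ mol.
Product formed: 0.19 × 3.413×10⁻⁶ = 6.485×10⁻⁷ mol.
Rate: 6.485×10⁻⁷ mol / (1896 s × 0.119 L) = 2.9×10⁻⁹ M s⁻¹.

2.9×10⁻⁹ M s⁻¹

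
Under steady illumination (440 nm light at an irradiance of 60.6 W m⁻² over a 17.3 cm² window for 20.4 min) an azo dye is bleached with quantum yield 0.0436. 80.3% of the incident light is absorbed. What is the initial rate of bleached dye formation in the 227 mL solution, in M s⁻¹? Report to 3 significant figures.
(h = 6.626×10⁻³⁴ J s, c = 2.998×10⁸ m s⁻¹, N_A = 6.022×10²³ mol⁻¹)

5.95×10⁻⁸ M s⁻¹

Photon energy at 440 nm: hc/λ = (6.626×10⁻³⁴)(2.998×10⁸)/(440×10⁻⁹) = 4.515×10⁻¹⁹ J.
Energy delivered: (60.6 W m⁻²)(17.3×10⁻⁴ m²)(1224 s) = 128.3 J.
Photons incident: 128.3 / 4.515×10⁻¹⁹ = 2.842×10²⁰, i.e. 2.842×10²⁰/6.022×10²³ = 4.719×10⁻⁴ mol.
Photons absorbed: 0.803 × 4.719×10⁻⁴ = 3.789×10⁻⁴ mol.
Product formed: 0.0436 × 3.789×10⁻⁴ = 1.652×10⁻⁵ mol.
Rate: 1.652×10⁻⁵ mol / (1224 s × 0.227 L) = 5.95×10⁻⁸ M s⁻¹.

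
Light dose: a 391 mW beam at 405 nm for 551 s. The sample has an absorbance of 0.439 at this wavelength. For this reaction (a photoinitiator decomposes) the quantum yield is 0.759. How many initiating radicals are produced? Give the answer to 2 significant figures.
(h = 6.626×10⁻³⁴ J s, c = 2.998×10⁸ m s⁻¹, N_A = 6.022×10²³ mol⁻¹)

2.1×10²⁰ initiating radicals

Photon energy at 405 nm: hc/λ = (6.626×10⁻³⁴)(2.998×10⁸)/(405×10⁻⁹) = 4.905×10⁻¹⁹ J.
Energy delivered: (391 mW)(551 s) = 215.4 J.
Photons incident: 215.4 / 4.905×10⁻¹⁹ = 4.391×10²⁰, i.e. 4.391×10²⁰/6.022×10²³ = 7.292×10⁻⁴ mol.
Fraction absorbed: 1 − 10^(−0.439) = 0.6361.
Photons absorbed: 0.6361 × 7.292×10⁻⁴ = 4.638×10⁻⁴ mol.
Product: Φ × n_abs = 0.759 × 4.638×10⁻⁴ = 3.520×10⁻⁴ mol.
As a count: 3.520×10⁻⁴ × 6.022×10²³ = 2.1×10²⁰.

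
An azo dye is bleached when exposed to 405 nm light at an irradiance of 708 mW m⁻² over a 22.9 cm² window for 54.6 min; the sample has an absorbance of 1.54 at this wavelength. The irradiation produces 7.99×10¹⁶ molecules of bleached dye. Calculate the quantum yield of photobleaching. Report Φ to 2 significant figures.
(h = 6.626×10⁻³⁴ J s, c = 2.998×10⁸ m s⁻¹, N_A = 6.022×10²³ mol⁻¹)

Product: 7.99×10¹⁶ / 6.022×10²³ = 1.327×10⁻⁷ mol.
Photon energy at 405 nm: hc/λ = (6.626×10⁻³⁴)(2.998×10⁸)/(405×10⁻⁹) = 4.905×10⁻¹⁹ J.
Energy delivered: (708 mW m⁻²)(22.9×10⁻⁴ m²)(3276 s) = 5.311 J.
Photons incident: 5.311 / 4.905×10⁻¹⁹ = 1.083×10¹⁹, i.e. 1.083×10¹⁹/6.022×10²³ = 1.798×10⁻⁵ mol.
Fraction absorbed: 1 − 10^(−1.54) = 0.9712.
Photons absorbed: 0.9712 × 1.798×10⁻⁵ = 1.746×10⁻⁵ mol.
Φ = 1.327×10⁻⁷ mol / 1.746×10⁻⁵ mol photons = 0.0076.

Φ = 0.0076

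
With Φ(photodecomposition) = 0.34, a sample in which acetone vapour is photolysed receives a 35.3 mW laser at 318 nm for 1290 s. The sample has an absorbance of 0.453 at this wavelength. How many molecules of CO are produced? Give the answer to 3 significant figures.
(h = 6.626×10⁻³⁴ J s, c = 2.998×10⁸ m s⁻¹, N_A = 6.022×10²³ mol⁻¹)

1.61×10¹⁹ molecules

Photon energy at 318 nm: hc/λ = (6.626×10⁻³⁴)(2.998×10⁸)/(318×10⁻⁹) = 6.247×10⁻¹⁹ J.
Energy delivered: (35.3 mW)(1290 s) = 45.54 J.
Photons incident: 45.54 / 6.247×10⁻¹⁹ = 7.290×10¹⁹, i.e. 7.290×10¹⁹/6.022×10²³ = 1.211×10⁻⁴ mol.
Fraction absorbed: 1 − 10^(−0.453) = 0.6476.
Photons absorbed: 0.6476 × 1.211×10⁻⁴ = 7.842×10⁻⁵ mol.
Product: Φ × n_abs = 0.34 × 7.842×10⁻⁵ = 2.666×10⁻⁵ mol.
As a count: 2.666×10⁻⁵ × 6.022×10²³ = 1.61×10¹⁹.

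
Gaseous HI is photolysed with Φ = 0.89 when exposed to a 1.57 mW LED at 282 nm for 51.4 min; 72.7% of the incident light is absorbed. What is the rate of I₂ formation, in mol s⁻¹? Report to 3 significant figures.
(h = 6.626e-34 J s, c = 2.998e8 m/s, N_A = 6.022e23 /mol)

Photon energy at 282 nm: hc/λ = (6.626e-34)(2.998e8)/(282e-9) = 7.044e-19 J.
Energy delivered: (1.57 mW)(3084 s) = 4.842 J.
Photons incident: 4.842 / 7.044e-19 = 6.874e18, i.e. 6.874e18/6.022e23 = 1.141e-5 mol.
Photons absorbed: 0.727 × 1.141e-5 = 8.295e-6 mol.
Product formed: 0.89 × 8.295e-6 = 7.383e-6 mol.
Rate: 7.383e-6 / 3084 s = 2.39e-9 mol s⁻¹.

2.39e-9 mol s⁻¹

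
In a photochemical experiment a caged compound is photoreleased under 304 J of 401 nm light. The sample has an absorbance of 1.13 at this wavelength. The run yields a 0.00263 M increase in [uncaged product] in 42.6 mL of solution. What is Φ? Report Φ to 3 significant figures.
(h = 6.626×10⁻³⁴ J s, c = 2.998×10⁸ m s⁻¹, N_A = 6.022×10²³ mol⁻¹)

Product: (0.00263 M)(0.0426 L) = 1.120×10⁻⁴ mol.
Photon energy at 401 nm: hc/λ = (6.626×10⁻³⁴)(2.998×10⁸)/(401×10⁻⁹) = 4.954×10⁻¹⁹ J.
Photons incident: 304 / 4.954×10⁻¹⁹ = 6.136×10²⁰, i.e. 6.136×10²⁰/6.022×10²³ = 0.001019 mol.
Fraction absorbed: 1 − 10^(−1.13) = 0.9259.
Photons absorbed: 0.9259 × 0.001019 = 9.435×10⁻⁴ mol.
Φ = 1.120×10⁻⁴ mol / 9.435×10⁻⁴ mol photons = 0.119.

Φ = 0.119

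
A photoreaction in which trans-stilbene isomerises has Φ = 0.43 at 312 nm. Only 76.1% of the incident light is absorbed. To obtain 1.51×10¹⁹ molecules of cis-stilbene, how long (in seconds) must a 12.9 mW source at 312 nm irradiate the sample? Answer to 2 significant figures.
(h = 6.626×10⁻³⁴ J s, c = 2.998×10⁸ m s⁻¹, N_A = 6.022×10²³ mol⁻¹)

t ≈ 2300 s

Product: 1.51×10¹⁹ / 6.022×10²³ = 2.507×10⁻⁵ mol.
Photons that must be absorbed: 2.507×10⁻⁵ / 0.43 = 5.830×10⁻⁵ mol.
Incident photons needed: 5.830×10⁻⁵ / 0.761 = 7.661×10⁻⁵ mol.
Photon energy: hc/λ = 6.367×10⁻¹⁹ J; per mole, 3.834×10⁵ J mol⁻¹.
Energy required: 7.661×10⁻⁵ × 3.834×10⁵ = 29.37 J.
Time: 29.37 J / 0.0129 W = 2300 s.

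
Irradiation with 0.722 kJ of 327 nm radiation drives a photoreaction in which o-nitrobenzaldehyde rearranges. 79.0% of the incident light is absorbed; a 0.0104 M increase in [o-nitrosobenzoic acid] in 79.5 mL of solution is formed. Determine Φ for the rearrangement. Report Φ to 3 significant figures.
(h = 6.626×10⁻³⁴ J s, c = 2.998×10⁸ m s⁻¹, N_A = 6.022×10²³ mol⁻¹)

Φ = 0.530

Product: (0.0104 M)(0.0795 L) = 8.268×10⁻⁴ mol.
Photon energy at 327 nm: hc/λ = (6.626×10⁻³⁴)(2.998×10⁸)/(327×10⁻⁹) = 6.075×10⁻¹⁹ J.
Incident energy: 0.722 kJ = 722 J.
Photons incident: 722 / 6.075×10⁻¹⁹ = 1.188×10²¹, i.e. 1.188×10²¹/6.022×10²³ = 0.001973 mol.
Photons absorbed: 0.790 × 0.001973 = 0.001559 mol.
Φ = 8.268×10⁻⁴ mol / 0.001559 mol photons = 0.530.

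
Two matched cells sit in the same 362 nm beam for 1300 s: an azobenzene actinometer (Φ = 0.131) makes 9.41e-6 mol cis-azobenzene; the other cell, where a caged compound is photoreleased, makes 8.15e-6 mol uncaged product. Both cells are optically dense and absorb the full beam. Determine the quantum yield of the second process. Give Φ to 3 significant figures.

Photons absorbed by the actinometer: 9.41e-6 / 0.131 = 7.183e-5 mol.
Φ(unknown) = 8.15e-6 / 7.183e-5 = 0.113.

Φ = 0.113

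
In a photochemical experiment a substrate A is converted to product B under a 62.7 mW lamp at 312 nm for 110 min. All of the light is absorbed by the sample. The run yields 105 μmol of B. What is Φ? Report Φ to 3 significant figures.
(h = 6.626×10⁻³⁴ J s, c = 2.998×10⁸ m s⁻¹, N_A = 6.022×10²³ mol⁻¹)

Φ = 0.0973

Product: 105 μmol = 1.05×10⁻⁴ mol.
Photon energy at 312 nm: hc/λ = (6.626×10⁻³⁴)(2.998×10⁸)/(312×10⁻⁹) = 6.367×10⁻¹⁹ J.
Energy delivered: (62.7 mW)(6600 s) = 413.8 J.
Photons incident: 413.8 / 6.367×10⁻¹⁹ = 6.499×10²⁰, i.e. 6.499×10²⁰/6.022×10²³ = 0.001079 mol.
Φ = 1.05×10⁻⁴ mol / 0.001079 mol photons = 0.0973.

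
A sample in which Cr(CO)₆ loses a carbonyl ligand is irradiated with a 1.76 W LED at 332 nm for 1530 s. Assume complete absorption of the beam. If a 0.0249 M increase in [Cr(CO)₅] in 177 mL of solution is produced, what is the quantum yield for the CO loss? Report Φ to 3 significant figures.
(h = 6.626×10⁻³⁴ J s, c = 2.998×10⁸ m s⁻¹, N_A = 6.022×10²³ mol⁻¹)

Product: (0.0249 M)(0.177 L) = 0.004407 mol.
Photon energy at 332 nm: hc/λ = (6.626×10⁻³⁴)(2.998×10⁸)/(332×10⁻⁹) = 5.983×10⁻¹⁹ J.
Energy delivered: (1.76 W)(1530 s) = 2693 J.
Photons incident: 2693 / 5.983×10⁻¹⁹ = 4.501×10²¹, i.e. 4.501×10²¹/6.022×10²³ = 0.007474 mol.
Φ = 0.004407 mol / 0.007474 mol photons = 0.590.

Φ = 0.590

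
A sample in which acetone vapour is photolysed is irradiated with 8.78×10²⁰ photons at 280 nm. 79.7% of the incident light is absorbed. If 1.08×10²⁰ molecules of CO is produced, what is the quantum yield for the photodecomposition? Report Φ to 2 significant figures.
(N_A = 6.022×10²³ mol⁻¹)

Product: 1.08×10²⁰ / 6.022×10²³ = 1.793×10⁻⁴ mol.
Moles of photons: 8.78×10²⁰ / 6.022×10²³ = 0.001458 mol.
Photons absorbed: 0.797 × 0.001458 = 0.001162 mol.
Φ = 1.793×10⁻⁴ mol / 0.001162 mol photons = 0.15.

Φ = 0.15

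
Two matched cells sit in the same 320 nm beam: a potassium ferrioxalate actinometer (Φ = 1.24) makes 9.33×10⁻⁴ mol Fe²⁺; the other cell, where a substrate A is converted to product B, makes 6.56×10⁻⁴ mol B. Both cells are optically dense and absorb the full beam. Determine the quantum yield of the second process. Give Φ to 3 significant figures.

Φ = 0.872

Photons absorbed by the actinometer: 9.33×10⁻⁴ / 1.24 = 7.524×10⁻⁴ mol.
Φ(unknown) = 6.56×10⁻⁴ / 7.524×10⁻⁴ = 0.872.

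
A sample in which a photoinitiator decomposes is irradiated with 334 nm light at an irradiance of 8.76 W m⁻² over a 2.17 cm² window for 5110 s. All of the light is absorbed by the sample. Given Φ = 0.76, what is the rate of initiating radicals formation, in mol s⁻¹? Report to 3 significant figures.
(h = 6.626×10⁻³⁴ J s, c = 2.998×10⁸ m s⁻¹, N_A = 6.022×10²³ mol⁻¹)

4.03×10⁻⁹ mol s⁻¹

Photon energy at 334 nm: hc/λ = (6.626×10⁻³⁴)(2.998×10⁸)/(334×10⁻⁹) = 5.948×10⁻¹⁹ J.
Energy delivered: (8.76 W m⁻²)(2.17×10⁻⁴ m²)(5110 s) = 9.714 J.
Photons incident: 9.714 / 5.948×10⁻¹⁹ = 1.633×10¹⁹, i.e. 1.633×10¹⁹/6.022×10²³ = 2.712×10⁻⁵ mol.
Product formed: 0.76 × 2.712×10⁻⁵ = 2.061×10⁻⁵ mol.
Rate: 2.061×10⁻⁵ / 5110 s = 4.03×10⁻⁹ mol s⁻¹.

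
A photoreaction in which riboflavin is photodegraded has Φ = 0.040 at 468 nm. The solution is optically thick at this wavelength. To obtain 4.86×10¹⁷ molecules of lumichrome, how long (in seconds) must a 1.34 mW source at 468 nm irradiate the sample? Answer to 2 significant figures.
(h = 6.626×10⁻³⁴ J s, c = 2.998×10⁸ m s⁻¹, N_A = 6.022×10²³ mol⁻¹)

t ≈ 3800 s

Product: 4.86×10¹⁷ / 6.022×10²³ = 8.070×10⁻⁷ mol.
Photons that must be absorbed: 8.070×10⁻⁷ / 0.040 = 2.018×10⁻⁵ mol.
Photon energy: hc/λ = 4.245×10⁻¹⁹ J; per mole, 2.556×10⁵ J mol⁻¹.
Energy required: 2.018×10⁻⁵ × 2.556×10⁵ = 5.158 J.
Time: 5.158 J / 0.00134 W = 3800 s.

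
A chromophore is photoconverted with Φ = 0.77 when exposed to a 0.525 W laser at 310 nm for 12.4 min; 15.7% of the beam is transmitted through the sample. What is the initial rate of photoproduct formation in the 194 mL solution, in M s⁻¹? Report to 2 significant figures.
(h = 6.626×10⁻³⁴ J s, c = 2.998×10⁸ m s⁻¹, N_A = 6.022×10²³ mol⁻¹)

Photon energy at 310 nm: hc/λ = (6.626×10⁻³⁴)(2.998×10⁸)/(310×10⁻⁹) = 6.408×10⁻¹⁹ J.
Energy delivered: (0.525 W)(744 s) = 390.6 J.
Photons incident: 390.6 / 6.408×10⁻¹⁹ = 6.096×10²⁰, i.e. 6.096×10²⁰/6.022×10²³ = 0.001012 mol.
Fraction absorbed: 1 − 15.7/100 = 0.8430.
Photons absorbed: 0.8430 × 0.001012 = 8.531×10⁻⁴ mol.
Product formed: 0.77 × 8.531×10⁻⁴ = 6.569×10⁻⁴ mol.
Rate: 6.569×10⁻⁴ mol / (744 s × 0.194 L) = 4.6×10⁻⁶ M s⁻¹.

4.6×10⁻⁶ M s⁻¹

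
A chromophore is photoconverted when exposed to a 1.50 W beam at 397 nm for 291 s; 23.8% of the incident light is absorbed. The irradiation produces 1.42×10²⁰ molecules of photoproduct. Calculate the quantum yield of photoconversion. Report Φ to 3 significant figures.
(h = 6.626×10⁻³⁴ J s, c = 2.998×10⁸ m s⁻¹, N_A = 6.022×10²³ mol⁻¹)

Product: 1.42×10²⁰ / 6.022×10²³ = 2.358×10⁻⁴ mol.
Photon energy at 397 nm: hc/λ = (6.626×10⁻³⁴)(2.998×10⁸)/(397×10⁻⁹) = 5.004×10⁻¹⁹ J.
Energy delivered: (1.50 W)(291 s) = 436.5 J.
Photons incident: 436.5 / 5.004×10⁻¹⁹ = 8.723×10²⁰, i.e. 8.723×10²⁰/6.022×10²³ = 0.001449 mol.
Photons absorbed: 0.238 × 0.001449 = 3.449×10⁻⁴ mol.
Φ = 2.358×10⁻⁴ mol / 3.449×10⁻⁴ mol photons = 0.684.

Φ = 0.684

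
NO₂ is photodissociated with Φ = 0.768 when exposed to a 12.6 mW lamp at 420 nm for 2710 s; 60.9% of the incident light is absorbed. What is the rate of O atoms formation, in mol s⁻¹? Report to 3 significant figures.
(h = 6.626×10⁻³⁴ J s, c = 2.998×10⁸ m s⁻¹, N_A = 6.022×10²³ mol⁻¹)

2.07×10⁻⁸ mol s⁻¹

Photon energy at 420 nm: hc/λ = (6.626×10⁻³⁴)(2.998×10⁸)/(420×10⁻⁹) = 4.730×10⁻¹⁹ J.
Energy delivered: (12.6 mW)(2710 s) = 34.15 J.
Photons incident: 34.15 / 4.730×10⁻¹⁹ = 7.220×10¹⁹, i.e. 7.220×10¹⁹/6.022×10²³ = 1.199×10⁻⁴ mol.
Photons absorbed: 0.609 × 1.199×10⁻⁴ = 7.302×10⁻⁵ mol.
Product formed: 0.768 × 7.302×10⁻⁵ = 5.608×10⁻⁵ mol.
Rate: 5.608×10⁻⁵ / 2710 s = 2.07×10⁻⁸ mol s⁻¹.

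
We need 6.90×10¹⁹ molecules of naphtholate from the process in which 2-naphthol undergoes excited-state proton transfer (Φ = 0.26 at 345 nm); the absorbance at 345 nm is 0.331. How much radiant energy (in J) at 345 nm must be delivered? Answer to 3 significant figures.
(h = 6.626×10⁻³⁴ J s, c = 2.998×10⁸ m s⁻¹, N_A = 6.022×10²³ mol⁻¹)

287 J

Product: 6.90×10¹⁹ / 6.022×10²³ = 1.146×10⁻⁴ mol.
Photons that must be absorbed: 1.146×10⁻⁴ / 0.26 = 4.408×10⁻⁴ mol.
Fraction absorbed: 1 − 10^(−0.331) = 0.5333.
Incident photons needed: 4.408×10⁻⁴ / 0.5333 = 8.266×10⁻⁴ mol.
Photon energy: hc/λ = 5.758×10⁻¹⁹ J; per mole, 3.467×10⁵ J mol⁻¹.
Energy required: 8.266×10⁻⁴ × 3.467×10⁵ = 287 J.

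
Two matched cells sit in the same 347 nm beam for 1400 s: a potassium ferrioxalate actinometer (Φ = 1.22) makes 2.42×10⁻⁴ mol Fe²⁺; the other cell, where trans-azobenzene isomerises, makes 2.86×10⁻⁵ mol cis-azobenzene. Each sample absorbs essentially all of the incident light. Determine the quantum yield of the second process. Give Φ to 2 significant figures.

Φ = 0.14

Photons absorbed by the actinometer: 2.42×10⁻⁴ / 1.22 = 1.984×10⁻⁴ mol.
Φ(unknown) = 2.86×10⁻⁵ / 1.984×10⁻⁴ = 0.14.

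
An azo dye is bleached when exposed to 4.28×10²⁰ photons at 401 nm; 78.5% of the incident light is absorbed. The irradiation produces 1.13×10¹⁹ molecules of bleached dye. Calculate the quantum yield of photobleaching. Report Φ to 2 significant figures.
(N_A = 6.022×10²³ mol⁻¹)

Product: 1.13×10¹⁹ / 6.022×10²³ = 1.876×10⁻⁵ mol.
Moles of photons: 4.28×10²⁰ / 6.022×10²³ = 7.107×10⁻⁴ mol.
Photons absorbed: 0.785 × 7.107×10⁻⁴ = 5.579×10⁻⁴ mol.
Φ = 1.876×10⁻⁵ mol / 5.579×10⁻⁴ mol photons = 0.034.

Φ = 0.034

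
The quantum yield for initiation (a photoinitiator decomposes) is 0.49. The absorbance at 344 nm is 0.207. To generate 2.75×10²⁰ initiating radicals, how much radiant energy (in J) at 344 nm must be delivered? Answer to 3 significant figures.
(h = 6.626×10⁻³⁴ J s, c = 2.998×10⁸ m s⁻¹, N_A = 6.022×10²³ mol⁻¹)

855 J

Product: 2.75×10²⁰ / 6.022×10²³ = 4.567×10⁻⁴ mol.
Photons that must be absorbed: 4.567×10⁻⁴ / 0.49 = 9.320×10⁻⁴ mol.
Fraction absorbed: 1 − 10^(−0.207) = 0.3791.
Incident photons needed: 9.320×10⁻⁴ / 0.3791 = 0.002458 mol.
Photon energy: hc/λ = 5.775×10⁻¹⁹ J; per mole, 3.478×10⁵ J mol⁻¹.
Energy required: 0.002458 × 3.478×10⁵ = 855 J.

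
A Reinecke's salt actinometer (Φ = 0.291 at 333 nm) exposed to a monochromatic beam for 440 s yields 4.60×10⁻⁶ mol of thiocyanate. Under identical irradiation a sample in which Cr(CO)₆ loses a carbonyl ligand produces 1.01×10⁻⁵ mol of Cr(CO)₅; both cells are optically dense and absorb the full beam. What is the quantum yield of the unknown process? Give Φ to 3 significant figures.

Φ = 0.639

Photons absorbed by the actinometer: 4.60×10⁻⁶ / 0.291 = 1.581×10⁻⁵ mol.
Φ(unknown) = 1.01×10⁻⁵ / 1.581×10⁻⁵ = 0.639.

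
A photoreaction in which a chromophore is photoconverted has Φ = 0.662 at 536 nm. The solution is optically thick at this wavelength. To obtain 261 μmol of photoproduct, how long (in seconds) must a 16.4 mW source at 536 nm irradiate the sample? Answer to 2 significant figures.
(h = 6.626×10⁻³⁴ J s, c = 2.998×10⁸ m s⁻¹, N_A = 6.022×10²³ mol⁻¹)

t ≈ 5400 s

Product: 261 μmol = 2.61×10⁻⁴ mol.
Photons that must be absorbed: 2.61×10⁻⁴ / 0.662 = 3.943×10⁻⁴ mol.
Photon energy: hc/λ = 3.706×10⁻¹⁹ J; per mole, 2.232×10⁵ J mol⁻¹.
Energy required: 3.943×10⁻⁴ × 2.232×10⁵ = 88.01 J.
Time: 88.01 J / 0.0164 W = 5400 s.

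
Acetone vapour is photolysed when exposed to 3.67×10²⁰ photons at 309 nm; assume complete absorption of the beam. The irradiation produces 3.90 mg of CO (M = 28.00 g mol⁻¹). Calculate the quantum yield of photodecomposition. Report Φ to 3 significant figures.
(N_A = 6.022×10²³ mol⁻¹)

Product: 3.90 mg / 28.00 g mol⁻¹ = 1.393×10⁻⁴ mol.
Moles of photons: 3.67×10²⁰ / 6.022×10²³ = 6.094×10⁻⁴ mol.
Φ = 1.393×10⁻⁴ mol / 6.094×10⁻⁴ mol photons = 0.229.

Φ = 0.229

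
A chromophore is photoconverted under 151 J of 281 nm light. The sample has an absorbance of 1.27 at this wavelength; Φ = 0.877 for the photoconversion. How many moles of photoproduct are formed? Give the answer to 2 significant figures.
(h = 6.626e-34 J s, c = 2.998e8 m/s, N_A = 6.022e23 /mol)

2.9e-4 mol

Photon energy at 281 nm: hc/λ = (6.626e-34)(2.998e8)/(281e-9) = 7.069e-19 J.
Photons incident: 151 / 7.069e-19 = 2.136e20, i.e. 2.136e20/6.022e23 = 3.547e-4 mol.
Fraction absorbed: 1 − 10^(−1.27) = 0.9463.
Photons absorbed: 0.9463 × 3.547e-4 = 3.357e-4 mol.
Product: Φ × n_abs = 0.877 × 3.357e-4 = 2.944e-4 mol.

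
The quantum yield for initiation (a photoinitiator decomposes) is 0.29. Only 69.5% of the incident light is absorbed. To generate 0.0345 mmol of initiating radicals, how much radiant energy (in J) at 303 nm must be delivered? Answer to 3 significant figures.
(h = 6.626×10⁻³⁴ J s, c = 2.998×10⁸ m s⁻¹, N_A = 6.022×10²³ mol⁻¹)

Product: 0.0345 mmol = 3.45×10⁻⁵ mol.
Photons that must be absorbed: 3.45×10⁻⁵ / 0.29 = 1.190×10⁻⁴ mol.
Incident photons needed: 1.190×10⁻⁴ / 0.695 = 1.712×10⁻⁴ mol.
Photon energy: hc/λ = 6.556×10⁻¹⁹ J; per mole, 3.948×10⁵ J mol⁻¹.
Energy required: 1.712×10⁻⁴ × 3.948×10⁵ = 67.6 J.

67.6 J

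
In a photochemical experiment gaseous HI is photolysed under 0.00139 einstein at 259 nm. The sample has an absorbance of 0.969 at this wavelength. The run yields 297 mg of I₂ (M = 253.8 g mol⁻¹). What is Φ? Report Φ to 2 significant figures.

Φ = 0.94

Product: 297 mg / 253.8 g mol⁻¹ = 0.001170 mol.
Fraction absorbed: 1 − 10^(−0.969) = 0.8926.
Photons absorbed: 0.8926 × 0.00139 = 0.001241 mol.
Φ = 0.001170 mol / 0.001241 mol photons = 0.94.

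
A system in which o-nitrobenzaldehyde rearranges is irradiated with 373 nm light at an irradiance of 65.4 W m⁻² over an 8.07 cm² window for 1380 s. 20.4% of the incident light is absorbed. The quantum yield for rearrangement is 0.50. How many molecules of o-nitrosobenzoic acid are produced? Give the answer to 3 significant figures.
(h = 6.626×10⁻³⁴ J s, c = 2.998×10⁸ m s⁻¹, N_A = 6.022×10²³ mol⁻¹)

1.39×10¹⁹ molecules

Photon energy at 373 nm: hc/λ = (6.626×10⁻³⁴)(2.998×10⁸)/(373×10⁻⁹) = 5.326×10⁻¹⁹ J.
Energy delivered: (65.4 W m⁻²)(8.07×10⁻⁴ m²)(1380 s) = 72.83 J.
Photons incident: 72.83 / 5.326×10⁻¹⁹ = 1.367×10²⁰, i.e. 1.367×10²⁰/6.022×10²³ = 2.270×10⁻⁴ mol.
Photons absorbed: 0.204 × 2.270×10⁻⁴ = 4.631×10⁻⁵ mol.
Product: Φ × n_abs = 0.50 × 4.631×10⁻⁵ = 2.316×10⁻⁵ mol.
As a count: 2.316×10⁻⁵ × 6.022×10²³ = 1.39×10¹⁹.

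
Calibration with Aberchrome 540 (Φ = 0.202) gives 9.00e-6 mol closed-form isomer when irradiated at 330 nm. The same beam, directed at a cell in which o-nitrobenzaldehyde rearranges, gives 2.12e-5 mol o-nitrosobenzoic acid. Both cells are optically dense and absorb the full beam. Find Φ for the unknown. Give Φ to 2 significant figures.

Φ = 0.48

Photons absorbed by the actinometer: 9.00e-6 / 0.202 = 4.455e-5 mol.
Φ(unknown) = 2.12e-5 / 4.455e-5 = 0.48.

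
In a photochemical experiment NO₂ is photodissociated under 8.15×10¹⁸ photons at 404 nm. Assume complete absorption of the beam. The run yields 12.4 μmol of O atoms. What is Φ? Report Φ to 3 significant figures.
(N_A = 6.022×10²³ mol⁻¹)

Φ = 0.916

Product: 12.4 μmol = 1.24×10⁻⁵ mol.
Moles of photons: 8.15×10¹⁸ / 6.022×10²³ = 1.353×10⁻⁵ mol.
Φ = 1.24×10⁻⁵ mol / 1.353×10⁻⁵ mol photons = 0.916.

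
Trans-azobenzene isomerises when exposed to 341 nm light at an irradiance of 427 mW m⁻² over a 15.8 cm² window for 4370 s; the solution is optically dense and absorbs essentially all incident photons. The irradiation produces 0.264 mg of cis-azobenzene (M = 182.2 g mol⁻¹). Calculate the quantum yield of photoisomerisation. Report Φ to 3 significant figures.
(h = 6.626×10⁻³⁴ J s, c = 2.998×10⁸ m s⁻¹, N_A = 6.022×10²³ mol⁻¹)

Product: 0.264 mg / 182.2 g mol⁻¹ = 1.449×10⁻⁶ mol.
Photon energy at 341 nm: hc/λ = (6.626×10⁻³⁴)(2.998×10⁸)/(341×10⁻⁹) = 5.825×10⁻¹⁹ J.
Energy delivered: (427 mW m⁻²)(15.8×10⁻⁴ m²)(4370 s) = 2.948 J.
Photons incident: 2.948 / 5.825×10⁻¹⁹ = 5.061×10¹⁸, i.e. 5.061×10¹⁸/6.022×10²³ = 8.404×10⁻⁶ mol.
Φ = 1.449×10⁻⁶ mol / 8.404×10⁻⁶ mol photons = 0.172.

Φ = 0.172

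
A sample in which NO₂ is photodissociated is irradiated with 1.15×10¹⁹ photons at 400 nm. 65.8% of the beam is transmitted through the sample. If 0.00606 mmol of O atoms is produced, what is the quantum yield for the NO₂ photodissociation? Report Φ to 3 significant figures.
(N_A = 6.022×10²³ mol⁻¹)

Φ = 0.928

Product: 0.00606 mmol = 6.06×10⁻⁶ mol.
Moles of photons: 1.15×10¹⁹ / 6.022×10²³ = 1.910×10⁻⁵ mol.
Fraction absorbed: 1 − 65.8/100 = 0.3420.
Photons absorbed: 0.3420 × 1.910×10⁻⁵ = 6.532×10⁻⁶ mol.
Φ = 6.06×10⁻⁶ mol / 6.532×10⁻⁶ mol photons = 0.928.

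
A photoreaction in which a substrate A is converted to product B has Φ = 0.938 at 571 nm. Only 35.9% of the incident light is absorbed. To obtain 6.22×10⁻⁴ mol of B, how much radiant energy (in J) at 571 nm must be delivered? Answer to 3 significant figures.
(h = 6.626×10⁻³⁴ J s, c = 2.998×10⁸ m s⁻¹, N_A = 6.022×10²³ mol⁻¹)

387 J

Photons that must be absorbed: 6.22×10⁻⁴ / 0.938 = 6.631×10⁻⁴ mol.
Incident photons needed: 6.631×10⁻⁴ / 0.359 = 0.001847 mol.
Photon energy: hc/λ = 3.479×10⁻¹⁹ J; per mole, 2.095×10⁵ J mol⁻¹.
Energy required: 0.001847 × 2.095×10⁵ = 387 J.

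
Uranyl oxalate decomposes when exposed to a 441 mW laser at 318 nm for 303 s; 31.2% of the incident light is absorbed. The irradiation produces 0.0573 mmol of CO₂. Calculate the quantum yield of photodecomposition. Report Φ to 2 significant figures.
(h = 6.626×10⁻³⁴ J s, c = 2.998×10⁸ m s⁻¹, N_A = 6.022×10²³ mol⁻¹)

Product: 0.0573 mmol = 5.73×10⁻⁵ mol.
Photon energy at 318 nm: hc/λ = (6.626×10⁻³⁴)(2.998×10⁸)/(318×10⁻⁹) = 6.247×10⁻¹⁹ J.
Energy delivered: (441 mW)(303 s) = 133.6 J.
Photons incident: 133.6 / 6.247×10⁻¹⁹ = 2.139×10²⁰, i.e. 2.139×10²⁰/6.022×10²³ = 3.552×10⁻⁴ mol.
Photons absorbed: 0.312 × 3.552×10⁻⁴ = 1.108×10⁻⁴ mol.
Φ = 5.73×10⁻⁵ mol / 1.108×10⁻⁴ mol photons = 0.52.

Φ = 0.52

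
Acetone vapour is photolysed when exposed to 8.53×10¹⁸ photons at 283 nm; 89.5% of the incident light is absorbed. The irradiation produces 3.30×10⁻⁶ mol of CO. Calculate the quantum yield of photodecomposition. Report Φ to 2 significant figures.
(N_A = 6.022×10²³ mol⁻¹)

Moles of photons: 8.53×10¹⁸ / 6.022×10²³ = 1.416×10⁻⁵ mol.
Photons absorbed: 0.895 × 1.416×10⁻⁵ = 1.267×10⁻⁵ mol.
Φ = 3.30×10⁻⁶ mol / 1.267×10⁻⁵ mol photons = 0.26.

Φ = 0.26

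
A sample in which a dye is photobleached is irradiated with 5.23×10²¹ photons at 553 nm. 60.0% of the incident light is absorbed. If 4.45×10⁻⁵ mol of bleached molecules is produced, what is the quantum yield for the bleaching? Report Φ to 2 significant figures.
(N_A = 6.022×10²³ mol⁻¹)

Φ = 0.0085

Moles of photons: 5.23×10²¹ / 6.022×10²³ = 0.008685 mol.
Photons absorbed: 0.600 × 0.008685 = 0.005211 mol.
Φ = 4.45×10⁻⁵ mol / 0.005211 mol photons = 0.0085.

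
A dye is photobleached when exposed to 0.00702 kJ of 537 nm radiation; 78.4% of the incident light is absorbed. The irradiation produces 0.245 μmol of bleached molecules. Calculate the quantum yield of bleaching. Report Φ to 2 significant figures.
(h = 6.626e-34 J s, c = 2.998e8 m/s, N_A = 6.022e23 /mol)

Φ = 0.0099

Product: 0.245 μmol = 2.45e-7 mol.
Photon energy at 537 nm: hc/λ = (6.626e-34)(2.998e8)/(537e-9) = 3.699e-19 J.
Incident energy: 0.00702 kJ = 7.02 J.
Photons incident: 7.02 / 3.699e-19 = 1.898e19, i.e. 1.898e19/6.022e23 = 3.152e-5 mol.
Photons absorbed: 0.784 × 3.152e-5 = 2.471e-5 mol.
Φ = 2.45e-7 mol / 2.471e-5 mol photons = 0.0099.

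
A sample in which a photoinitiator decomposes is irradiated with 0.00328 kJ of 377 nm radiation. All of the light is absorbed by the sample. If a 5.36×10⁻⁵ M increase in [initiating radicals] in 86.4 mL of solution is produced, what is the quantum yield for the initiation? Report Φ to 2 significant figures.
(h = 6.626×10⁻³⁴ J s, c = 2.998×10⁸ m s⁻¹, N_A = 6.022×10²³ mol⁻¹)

Φ = 0.45

Product: (5.36×10⁻⁵ M)(0.0864 L) = 4.631×10⁻⁶ mol.
Photon energy at 377 nm: hc/λ = (6.626×10⁻³⁴)(2.998×10⁸)/(377×10⁻⁹) = 5.269×10⁻¹⁹ J.
Incident energy: 0.00328 kJ = 3.28 J.
Photons incident: 3.28 / 5.269×10⁻¹⁹ = 6.225×10¹⁸, i.e. 6.225×10¹⁸/6.022×10²³ = 1.034×10⁻⁵ mol.
Φ = 4.631×10⁻⁶ mol / 1.034×10⁻⁵ mol photons = 0.45.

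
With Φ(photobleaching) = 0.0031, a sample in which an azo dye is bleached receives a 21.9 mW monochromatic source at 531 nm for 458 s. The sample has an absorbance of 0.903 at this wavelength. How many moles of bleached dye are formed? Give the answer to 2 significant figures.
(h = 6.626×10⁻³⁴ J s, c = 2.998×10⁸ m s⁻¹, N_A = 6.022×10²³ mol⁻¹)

Photon energy at 531 nm: hc/λ = (6.626×10⁻³⁴)(2.998×10⁸)/(531×10⁻⁹) = 3.741×10⁻¹⁹ J.
Energy delivered: (21.9 mW)(458 s) = 10.03 J.
Photons incident: 10.03 / 3.741×10⁻¹⁹ = 2.681×10¹⁹, i.e. 2.681×10¹⁹/6.022×10²³ = 4.452×10⁻⁵ mol.
Fraction absorbed: 1 − 10^(−0.903) = 0.8750.
Photons absorbed: 0.8750 × 4.452×10⁻⁵ = 3.896×10⁻⁵ mol.
Product: Φ × n_abs = 0.0031 × 3.896×10⁻⁵ = 1.208×10⁻⁷ mol.

1.2×10⁻⁷ mol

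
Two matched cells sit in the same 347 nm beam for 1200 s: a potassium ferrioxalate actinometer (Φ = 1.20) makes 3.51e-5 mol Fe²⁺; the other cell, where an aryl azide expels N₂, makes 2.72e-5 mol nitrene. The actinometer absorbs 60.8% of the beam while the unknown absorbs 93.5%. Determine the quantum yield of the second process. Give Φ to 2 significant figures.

Photons absorbed by the actinometer: 3.51e-5 / 1.20 = 2.925e-5 mol.
Incident flux: 2.925e-5 / 0.608 = 4.811e-5 einstein.
Absorbed by unknown: 0.935 × 4.811e-5 = 4.498e-5 mol.
Φ(unknown) = 2.72e-5 / 4.498e-5 = 0.60.

Φ = 0.60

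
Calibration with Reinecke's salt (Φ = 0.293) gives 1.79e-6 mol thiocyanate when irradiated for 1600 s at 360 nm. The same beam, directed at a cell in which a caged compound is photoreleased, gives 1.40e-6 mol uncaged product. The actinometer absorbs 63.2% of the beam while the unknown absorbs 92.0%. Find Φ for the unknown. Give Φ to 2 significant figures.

Photons absorbed by the actinometer: 1.79e-6 / 0.293 = 6.109e-6 mol.
Incident flux: 6.109e-6 / 0.632 = 9.666e-6 einstein.
Absorbed by unknown: 0.920 × 9.666e-6 = 8.893e-6 mol.
Φ(unknown) = 1.40e-6 / 8.893e-6 = 0.16.

Φ = 0.16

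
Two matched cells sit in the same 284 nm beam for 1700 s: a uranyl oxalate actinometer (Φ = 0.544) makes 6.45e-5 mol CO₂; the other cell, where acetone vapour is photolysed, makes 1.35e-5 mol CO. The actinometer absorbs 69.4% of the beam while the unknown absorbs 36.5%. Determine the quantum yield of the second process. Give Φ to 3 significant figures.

Photons absorbed by the actinometer: 6.45e-5 / 0.544 = 1.186e-4 mol.
Incident flux: 1.186e-4 / 0.694 = 1.709e-4 einstein.
Absorbed by unknown: 0.365 × 1.709e-4 = 6.238e-5 mol.
Φ(unknown) = 1.35e-5 / 6.238e-5 = 0.216.

Φ = 0.216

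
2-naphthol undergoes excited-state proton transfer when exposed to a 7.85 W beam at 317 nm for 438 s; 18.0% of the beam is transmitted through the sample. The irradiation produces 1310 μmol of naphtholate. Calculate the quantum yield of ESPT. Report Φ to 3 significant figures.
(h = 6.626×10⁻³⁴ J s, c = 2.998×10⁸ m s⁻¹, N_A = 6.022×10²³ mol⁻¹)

Φ = 0.175

Product: 1310 μmol = 0.00131 mol.
Photon energy at 317 nm: hc/λ = (6.626×10⁻³⁴)(2.998×10⁸)/(317×10⁻⁹) = 6.266×10⁻¹⁹ J.
Energy delivered: (7.85 W)(438 s) = 3438 J.
Photons incident: 3438 / 6.266×10⁻¹⁹ = 5.487×10²¹, i.e. 5.487×10²¹/6.022×10²³ = 0.009112 mol.
Fraction absorbed: 1 − 18.0/100 = 0.8200.
Photons absorbed: 0.8200 × 0.009112 = 0.007472 mol.
Φ = 0.00131 mol / 0.007472 mol photons = 0.175.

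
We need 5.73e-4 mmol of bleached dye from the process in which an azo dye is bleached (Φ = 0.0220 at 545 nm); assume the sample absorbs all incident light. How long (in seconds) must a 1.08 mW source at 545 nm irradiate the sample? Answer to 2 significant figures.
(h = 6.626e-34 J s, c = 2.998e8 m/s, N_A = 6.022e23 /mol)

t ≈ 5300 s

Product: 5.73e-4 mmol = 5.73e-7 mol.
Photons that must be absorbed: 5.73e-7 / 0.0220 = 2.605e-5 mol.
Photon energy: hc/λ = 3.645e-19 J; per mole, 2.195e5 J mol⁻¹.
Energy required: 2.605e-5 × 2.195e5 = 5.718 J.
Time: 5.718 J / 0.00108 W = 5300 s.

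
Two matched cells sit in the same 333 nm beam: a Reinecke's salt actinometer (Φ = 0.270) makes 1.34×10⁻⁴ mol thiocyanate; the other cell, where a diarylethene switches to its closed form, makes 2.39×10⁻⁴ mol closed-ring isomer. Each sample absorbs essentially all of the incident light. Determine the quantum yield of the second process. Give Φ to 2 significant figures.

Φ = 0.48

Photons absorbed by the actinometer: 1.34×10⁻⁴ / 0.270 = 4.963×10⁻⁴ mol.
Φ(unknown) = 2.39×10⁻⁴ / 4.963×10⁻⁴ = 0.48.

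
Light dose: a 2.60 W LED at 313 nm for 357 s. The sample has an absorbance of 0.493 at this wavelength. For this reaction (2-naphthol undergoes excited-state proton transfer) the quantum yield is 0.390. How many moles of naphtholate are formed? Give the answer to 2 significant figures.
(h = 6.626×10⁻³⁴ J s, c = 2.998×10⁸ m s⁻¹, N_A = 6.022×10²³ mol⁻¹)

Photon energy at 313 nm: hc/λ = (6.626×10⁻³⁴)(2.998×10⁸)/(313×10⁻⁹) = 6.347×10⁻¹⁹ J.
Energy delivered: (2.60 W)(357 s) = 928.2 J.
Photons incident: 928.2 / 6.347×10⁻¹⁹ = 1.462×10²¹, i.e. 1.462×10²¹/6.022×10²³ = 0.002428 mol.
Fraction absorbed: 1 − 10^(−0.493) = 0.6786.
Photons absorbed: 0.6786 × 0.002428 = 0.001648 mol.
Product: Φ × n_abs = 0.390 × 0.001648 = 6.427×10⁻⁴ mol.

6.4×10⁻⁴ mol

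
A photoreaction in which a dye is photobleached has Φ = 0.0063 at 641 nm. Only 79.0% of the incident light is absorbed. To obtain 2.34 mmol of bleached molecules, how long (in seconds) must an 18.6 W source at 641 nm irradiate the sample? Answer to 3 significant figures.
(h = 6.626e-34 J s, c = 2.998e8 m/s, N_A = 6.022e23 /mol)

Product: 2.34 mmol = 0.00234 mol.
Photons that must be absorbed: 0.00234 / 0.0063 = 0.3714 mol.
Incident photons needed: 0.3714 / 0.790 = 0.4701 mol.
Photon energy: hc/λ = 3.099e-19 J; per mole, 1.866e5 J mol⁻¹.
Energy required: 0.4701 × 1.866e5 = 8.772e4 J.
Time: 8.772e4 J / 18.6 W = 4720 s.

t ≈ 4720 s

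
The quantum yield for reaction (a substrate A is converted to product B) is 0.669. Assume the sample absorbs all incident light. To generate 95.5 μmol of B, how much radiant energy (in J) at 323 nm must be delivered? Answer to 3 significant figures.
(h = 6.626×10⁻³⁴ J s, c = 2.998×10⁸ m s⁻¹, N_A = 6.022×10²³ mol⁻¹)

Product: 95.5 μmol = 9.55×10⁻⁵ mol.
Photons that must be absorbed: 9.55×10⁻⁵ / 0.669 = 1.428×10⁻⁴ mol.
Photon energy: hc/λ = 6.150×10⁻¹⁹ J; per mole, 3.704×10⁵ J mol⁻¹.
Energy required: 1.428×10⁻⁴ × 3.704×10⁵ = 52.9 J.

52.9 J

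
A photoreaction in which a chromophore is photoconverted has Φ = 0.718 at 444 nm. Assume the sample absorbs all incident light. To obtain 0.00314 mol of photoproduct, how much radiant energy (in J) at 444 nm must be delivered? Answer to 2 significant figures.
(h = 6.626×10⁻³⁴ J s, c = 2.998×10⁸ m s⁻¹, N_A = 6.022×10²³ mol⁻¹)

Photons that must be absorbed: 0.00314 / 0.718 = 0.004373 mol.
Photon energy: hc/λ = 4.474×10⁻¹⁹ J; per mole, 2.694×10⁵ J mol⁻¹.
Energy required: 0.004373 × 2.694×10⁵ = 1200 J.

1200 J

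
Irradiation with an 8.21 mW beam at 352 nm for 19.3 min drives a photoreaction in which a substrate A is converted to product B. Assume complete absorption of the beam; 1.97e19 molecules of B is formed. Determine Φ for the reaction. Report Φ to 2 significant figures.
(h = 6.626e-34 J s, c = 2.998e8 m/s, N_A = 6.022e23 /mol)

Φ = 1.2

Product: 1.97e19 / 6.022e23 = 3.271e-5 mol.
Photon energy at 352 nm: hc/λ = (6.626e-34)(2.998e8)/(352e-9) = 5.643e-19 J.
Energy delivered: (8.21 mW)(1158 s) = 9.507 J.
Photons incident: 9.507 / 5.643e-19 = 1.685e19, i.e. 1.685e19/6.022e23 = 2.798e-5 mol.
Φ = 3.271e-5 mol / 2.798e-5 mol photons = 1.2.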